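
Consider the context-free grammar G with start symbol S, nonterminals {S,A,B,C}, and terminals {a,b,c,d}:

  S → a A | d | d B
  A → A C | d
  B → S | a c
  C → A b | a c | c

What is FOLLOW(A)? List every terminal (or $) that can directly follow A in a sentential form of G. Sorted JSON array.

FIRST iteration:
[1]
  A via A→d: +{d}
  B via B→a c: +{a}
  C via C→A b: +{d}
  C via C→a c: +{a}
  C via C→c: +{c}
  S via S→a A: +{a}
  S via S→d: +{d}
  FIRST[S]={a,d}  FIRST[A]={d}  FIRST[B]={a}  FIRST[C]={a,c,d}
[2]
  B via B→S: +{d}
  FIRST[S]={a,d}  FIRST[A]={d}  FIRST[B]={a,d}  FIRST[C]={a,c,d}
[3] (no change)
  FIRST[S]={a,d}  FIRST[A]={d}  FIRST[B]={a,d}  FIRST[C]={a,c,d}

Compute FOLLOW by fixpoint:
seed FOLLOW(S) with $
round 1:
  A→A C: FOLLOW(A) ⊇ FIRST(C) = {a,c,d}; new: +{a,c,d}
  A→A C: FOLLOW(C) ⊇ FOLLOW(A) ⊇ {a,c,d}; new: +{a,c,d}
  C→A b: FOLLOW(A) ⊇ FIRST(b) = {b}; new: +{b}
  S→a A: FOLLOW(A) ⊇ FOLLOW(S) ⊇ {$}; new: +{$}
  S→d B: FOLLOW(B) ⊇ FOLLOW(S) ⊇ {$}; new: +{$}
  FOLLOW[S]={$}  FOLLOW[A]={$,a,b,c,d}  FOLLOW[B]={$}  FOLLOW[C]={a,c,d}
round 2:
  A→A C: FOLLOW(C) ⊇ FOLLOW(A) ⊇ {$,a,b,c,d}; new: +{$,b}
  FOLLOW[S]={$}  FOLLOW[A]={$,a,b,c,d}  FOLLOW[B]={$}  FOLLOW[C]={$,a,b,c,d}
round 3: done
  FOLLOW[S]={$}  FOLLOW[A]={$,a,b,c,d}  FOLLOW[B]={$}  FOLLOW[C]={$,a,b,c,d}

FOLLOW(A) = ["$", "a", "b", "c", "d"]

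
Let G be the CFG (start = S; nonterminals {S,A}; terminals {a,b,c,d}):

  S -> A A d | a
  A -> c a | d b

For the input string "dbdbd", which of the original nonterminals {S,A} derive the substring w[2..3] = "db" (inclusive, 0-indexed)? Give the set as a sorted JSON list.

Convert to CNF:
  S -> A X4 | a
  A -> T0 T1 | T2 T3
  T0 -> c
  T1 -> a
  T2 -> d
  T3 -> b
  X4 -> A T2

Fill CYK table bottom-up, restricted to cells inside w[2..3]:
  T[2,2] 'd' = {T2}  orig:{}
  T[3,3] 'b' = {T3}  orig:{}
  T[2,3] 'db' = {A}

Original NTs in T[2,3] deriving "db": ["A"]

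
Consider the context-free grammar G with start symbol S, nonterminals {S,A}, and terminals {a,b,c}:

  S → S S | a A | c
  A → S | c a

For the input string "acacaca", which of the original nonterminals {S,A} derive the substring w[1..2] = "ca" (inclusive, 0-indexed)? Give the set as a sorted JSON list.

Convert to CNF:
  S -> S S | T0 A | c
  A -> S S | T0 A | T1 T0 | c
  T0 -> a
  T1 -> c

CYK fill, restricted to cells inside w[1..2]:
  [1..1]={A,S,T1}  "c"  orig:{A,S}
  [2..2]={T0}  "a"  orig:{}
  [1..2]={A}  "ca"

Original NTs in T[1,2] deriving "ca": ["A"]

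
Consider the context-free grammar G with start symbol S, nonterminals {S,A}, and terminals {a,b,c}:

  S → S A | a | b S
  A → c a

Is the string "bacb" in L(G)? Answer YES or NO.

Convert to CNF:
  S -> S A | T2 S | a
  A -> T0 T1
  T0 -> c
  T1 -> a
  T2 -> b

CYK table (by increasing span):
  T[0,0] 'b' = {T2}  orig:{}
  T[1,1] 'a' = {S,T1}  orig:{S}
  T[2,2] 'c' = {T0}  orig:{}
  T[3,3] 'b' = {T2}  orig:{}
  T[0,1] 'ba' = {S}
  T[1,2] 'ac' = ∅
  T[2,3] 'cb' = ∅
  T[0,2] 'bac' = ∅
  T[1,3] 'acb' = ∅
  T[0,3] 'bacb' = ∅

S ∉ T[0,3] ⇒ NO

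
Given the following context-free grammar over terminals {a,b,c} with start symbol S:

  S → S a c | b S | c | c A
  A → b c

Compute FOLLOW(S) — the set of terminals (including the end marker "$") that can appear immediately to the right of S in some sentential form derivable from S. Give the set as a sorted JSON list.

FIRST iteration:
[1]
  A via A→b c: +{b}
  S via S→b S: +{b}
  S via S→c: +{c}
  S: {b,c}  A: {b}
[2] (no change)
  S: {b,c}  A: {b}

Compute FOLLOW by fixpoint:
initialize: $ ∈ FOLLOW(S)
round 1:
  S→S a c: FOLLOW(S) ⊇ FIRST(a) = {a}; new: +{a}
  S→c A: FOLLOW(A) ⊇ FOLLOW(S) ⊇ {$,a}; new: +{$,a}
  FOLLOW[S]={$,a}  FOLLOW[A]={$,a}
round 2: done
  FOLLOW[S]={$,a}  FOLLOW[A]={$,a}

FOLLOW(S) = ["$", "a"]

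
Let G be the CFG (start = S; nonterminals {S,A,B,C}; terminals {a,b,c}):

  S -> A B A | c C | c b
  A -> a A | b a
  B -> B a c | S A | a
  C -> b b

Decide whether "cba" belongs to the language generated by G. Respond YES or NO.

CNF form of G:
  S -> A X4 | T2 C | T2 T1
  A -> T0 A | T1 T0
  B -> B X3 | S A | a
  C -> T1 T1
  T0 -> a
  T1 -> b
  T2 -> c
  X3 -> T0 T2
  X4 -> B A

Fill CYK table bottom-up:
  T[0,0] 'c' = {T2}  orig:{}
  T[1,1] 'b' = {T1}  orig:{}
  T[2,2] 'a' = {B,T0}  orig:{B}
  T[0,1] 'cb' = {S}
  T[1,2] 'ba' = {A}
  T[0,2] 'cba' = ∅

S ∉ T[0,2] ⇒ NO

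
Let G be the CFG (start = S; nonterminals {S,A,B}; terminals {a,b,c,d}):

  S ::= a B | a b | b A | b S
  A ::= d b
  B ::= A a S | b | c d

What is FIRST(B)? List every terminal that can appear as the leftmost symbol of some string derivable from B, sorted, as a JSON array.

Compute FIRST by fixpoint:
iter 1:
  A via A→d b: +{d}
  B via B→A a S: +{d}
  B via B→b: +{b}
  B via B→c d: +{c}
  S via S→a B: +{a}
  S via S→b A: +{b}
  FIRST[S]={a,b}  FIRST[A]={d}  FIRST[B]={b,c,d}
iter 2: done
  FIRST[S]={a,b}  FIRST[A]={d}  FIRST[B]={b,c,d}

FIRST(B) = ["b", "c", "d"]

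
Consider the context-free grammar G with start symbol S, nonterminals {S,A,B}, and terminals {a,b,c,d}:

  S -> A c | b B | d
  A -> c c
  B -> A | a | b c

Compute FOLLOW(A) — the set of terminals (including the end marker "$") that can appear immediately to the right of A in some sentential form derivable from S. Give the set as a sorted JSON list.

FIRST sets, iterate to fixpoint:
pass 1:
  A via A→c c: +{c}
  B via B→A: +{c}
  B via B→a: +{a}
  B via B→b c: +{b}
  S via S→A c: +{c}
  S via S→b B: +{b}
  S via S→d: +{d}
  FIRST(S)={b,c,d}  FIRST(A)={c}  FIRST(B)={a,b,c}
pass 2: — fixpoint
  FIRST(S)={b,c,d}  FIRST(A)={c}  FIRST(B)={a,b,c}

FOLLOW sets:
seed FOLLOW(S) with $
pass 1:
  S→A c: FOLLOW(A) ⊇ FIRST(c) = {c}; new: +{c}
  S→b B: FOLLOW(B) ⊇ FOLLOW(S) ⊇ {$}; new: +{$}
  S: {$}  A: {c}  B: {$}
pass 2:
  B→A: FOLLOW(A) ⊇ FOLLOW(B) ⊇ {$}; new: +{$}
  S: {$}  A: {$,c}  B: {$}
pass 3: — fixpoint
  S: {$}  A: {$,c}  B: {$}

FOLLOW(A) = ["$", "c"]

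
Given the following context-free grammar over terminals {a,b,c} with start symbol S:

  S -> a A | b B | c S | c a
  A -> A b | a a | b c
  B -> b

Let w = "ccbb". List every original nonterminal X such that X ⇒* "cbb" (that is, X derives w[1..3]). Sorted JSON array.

Convert to CNF:
  S -> T0 B | T1 A | T2 S | T2 T1
  A -> A T0 | T0 T2 | T1 T1
  B -> b
  T0 -> b
  T1 -> a
  T2 -> c

Fill CYK table bottom-up, restricted to cells inside w[1..3]:
  [1..1]={T2}  "c"  orig:{}
  [2..2]={B,T0}  "b"  orig:{B}
  [3..3]={B,T0}  "b"  orig:{B}
  [1..2]=∅  "cb"
  [2..3]={S}  "bb"
  [1..3]={S}  "cbb"

Original NTs in T[1,3] deriving "cbb": ["S"]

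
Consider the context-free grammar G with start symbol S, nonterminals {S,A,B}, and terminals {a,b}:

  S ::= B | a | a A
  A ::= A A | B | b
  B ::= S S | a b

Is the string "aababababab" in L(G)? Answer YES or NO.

Convert to CNF:
  S -> S S | T0 A | T0 T1 | a
  A -> A A | S S | T0 T1 | b
  B -> S S | T0 T1
  T0 -> a
  T1 -> b

CYK fill:
  T[0,0] 'a' = {S,T0}  orig:{S}
  T[1,1] 'a' = {S,T0}  orig:{S}
  T[2,2] 'b' = {A,T1}  orig:{A}
  T[3,3] 'a' = {S,T0}  orig:{S}
  T[4,4] 'b' = {A,T1}  orig:{A}
  T[5,5] 'a' = {S,T0}  orig:{S}
  T[6,6] 'b' = {A,T1}  orig:{A}
  T[7,7] 'a' = {S,T0}  orig:{S}
  T[8,8] 'b' = {A,T1}  orig:{A}
  T[9,9] 'a' = {S,T0}  orig:{S}
  T[10,10] 'b' = {A,T1}  orig:{A}
  T[0,1] 'aa' = {A,B,S}
  T[1,2] 'ab' = {A,B,S}
  T[2,3] 'ba' = ∅
  T[3,4] 'ab' = {A,B,S}
  T[4,5] 'ba' = ∅
  T[5,6] 'ab' = {A,B,S}
  T[6,7] 'ba' = ∅
  T[7,8] 'ab' = {A,B,S}
  T[8,9] 'ba' = ∅
  T[9,10] 'ab' = {A,B,S}
  T[0,2] 'aab' = {A,B,S}
  T[1,3] 'aba' = {A,B,S}
  T[2,4] 'bab' = {A}
  T[3,5] 'aba' = {A,B,S}
  T[4,6] 'bab' = {A}
  T[5,7] 'aba' = {A,B,S}
  T[6,8] 'bab' = {A}
  T[7,9] 'aba' = {A,B,S}
  T[8,10] 'bab' = {A}
  T[0,3] 'aaba' = {A,B,S}
  T[1,4] 'abab' = {A,B,S}
  T[2,5] 'baba' = {A}
  T[3,6] 'abab' = {A,B,S}
  T[4,7] 'baba' = {A}
  T[5,8] 'abab' = {A,B,S}
  T[6,9] 'baba' = {A}
  T[7,10] 'abab' = {A,B,S}
  T[0,4] 'aabab' = {A,B,S}
  T[1,5] 'ababa' = {A,B,S}
  T[2,6] 'babab' = {A}
  T[3,7] 'ababa' = {A,B,S}
  T[4,8] 'babab' = {A}
  T[5,9] 'ababa' = {A,B,S}
  T[6,10] 'babab' = {A}
  T[0,5] 'aababa' = {A,B,S}
  T[1,6] 'ababab' = {A,B,S}
  T[2,7] 'bababa' = {A}
  T[3,8] 'ababab' = {A,B,S}
  T[4,9] 'bababa' = {A}
  T[5,10] 'ababab' = {A,B,S}
  T[0,6] 'aababab' = {A,B,S}
  T[1,7] 'abababa' = {A,B,S}
  T[2,8] 'bababab' = {A}
  T[3,9] 'abababa' = {A,B,S}
  T[4,10] 'bababab' = {A}
  T[0,7] 'aabababa' = {A,B,S}
  T[1,8] 'abababab' = {A,B,S}
  T[2,9] 'babababa' = {A}
  T[3,10] 'abababab' = {A,B,S}
  T[0,8] 'aabababab' = {A,B,S}
  T[1,9] 'ababababa' = {A,B,S}
  T[2,10] 'babababab' = {A}
  T[0,9] 'aababababa' = {A,B,S}
  T[1,10] 'ababababab' = {A,B,S}
  T[0,10] 'aababababab' = {A,B,S}

S ∈ T[0,10] ⇒ YES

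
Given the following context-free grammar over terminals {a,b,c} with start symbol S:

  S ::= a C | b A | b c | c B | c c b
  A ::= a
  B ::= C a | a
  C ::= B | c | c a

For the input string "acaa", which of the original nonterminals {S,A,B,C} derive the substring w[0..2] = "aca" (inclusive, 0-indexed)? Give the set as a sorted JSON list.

Convert to CNF:
  S -> T0 C | T1 B | T1 X3 | T2 A | T2 T1
  A -> a
  B -> C T0 | a
  C -> C T0 | T1 T0 | a | c
  T0 -> a
  T1 -> c
  T2 -> b
  X3 -> T1 T2

Fill CYK table bottom-up, restricted to cells inside w[0..2]:
  T[0,0] 'a' = {A,B,C,T0}  orig:{A,B,C}
  T[1,1] 'c' = {C,T1}  orig:{C}
  T[2,2] 'a' = {A,B,C,T0}  orig:{A,B,C}
  T[0,1] 'ac' = {S}
  T[1,2] 'ca' = {B,C,S}
  T[0,2] 'aca' = {S}

Original NTs in T[0,2] deriving "aca": ["S"]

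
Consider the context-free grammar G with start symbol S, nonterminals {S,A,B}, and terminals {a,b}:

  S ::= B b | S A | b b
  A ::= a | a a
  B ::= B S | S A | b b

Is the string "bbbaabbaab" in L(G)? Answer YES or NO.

CNF form of G:
  S -> B T1 | S A | T1 T1
  A -> T0 T0 | a
  B -> B S | S A | T1 T1
  T0 -> a
  T1 -> b

Fill CYK table bottom-up:
  [0..0]={T1}  "b"  orig:{}
  [1..1]={T1}  "b"  orig:{}
  [2..2]={T1}  "b"  orig:{}
  [3..3]={A,T0}  "a"  orig:{A}
  [4..4]={A,T0}  "a"  orig:{A}
  [5..5]={T1}  "b"  orig:{}
  [6..6]={T1}  "b"  orig:{}
  [7..7]={A,T0}  "a"  orig:{A}
  [8..8]={A,T0}  "a"  orig:{A}
  [9..9]={T1}  "b"  orig:{}
  [0..1]={B,S}  "bb"
  [1..2]={B,S}  "bb"
  [2..3]=∅  "ba"
  [3..4]={A}  "aa"
  [4..5]=∅  "ab"
  [5..6]={B,S}  "bb"
  [6..7]=∅  "ba"
  [7..8]={A}  "aa"
  [8..9]=∅  "ab"
  [0..2]={S}  "bbb"
  [1..3]={B,S}  "bba"
  [2..4]=∅  "baa"
  [3..5]=∅  "aab"
  [4..6]=∅  "abb"
  [5..7]={B,S}  "bba"
  [6..8]=∅  "baa"
  [7..9]=∅  "aab"
  [0..3]={B,S}  "bbba"
  [1..4]={B,S}  "bbaa"
  [2..5]=∅  "baab"
  [3..6]=∅  "aabb"
  [4..7]=∅  "abba"
  [5..8]={B,S}  "bbaa"
  [6..9]=∅  "baab"
  [0..4]={B,S}  "bbbaa"
  [1..5]={S}  "bbaab"
  [2..6]=∅  "baabb"
  [3..7]=∅  "aabba"
  [4..8]=∅  "abbaa"
  [5..9]={S}  "bbaab"
  [0..5]={S}  "bbbaab"
  [1..6]={B}  "bbaabb"
  [2..7]=∅  "baabba"
  [3..8]=∅  "aabbaa"
  [4..9]=∅  "abbaab"
  [0..6]={B}  "bbbaabb"
  [1..7]={B}  "bbaabba"
  [2..8]=∅  "baabbaa"
  [3..9]=∅  "aabbaab"
  [0..7]={B}  "bbbaabba"
  [1..8]={B}  "bbaabbaa"
  [2..9]=∅  "baabbaab"
  [0..8]={B}  "bbbaabbaa"
  [1..9]={B,S}  "bbaabbaab"
  [0..9]={B,S}  "bbbaabbaab"

S ∈ T[0,9] ⇒ YES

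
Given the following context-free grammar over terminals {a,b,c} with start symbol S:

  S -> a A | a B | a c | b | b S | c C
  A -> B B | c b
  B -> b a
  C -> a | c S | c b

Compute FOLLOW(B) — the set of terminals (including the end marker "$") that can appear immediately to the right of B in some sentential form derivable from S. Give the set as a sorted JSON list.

Compute FIRST by fixpoint:
pass 1:
  A via A→c b: +{c}
  B via B→b a: +{b}
  C via C→a: +{a}
  C via C→c S: +{c}
  S via S→a A: +{a}
  S via S→b: +{b}
  S via S→c C: +{c}
  FIRST[S]={a,b,c}  FIRST[A]={c}  FIRST[B]={b}  FIRST[C]={a,c}
pass 2:
  A via A→B B: +{b}
  FIRST[S]={a,b,c}  FIRST[A]={b,c}  FIRST[B]={b}  FIRST[C]={a,c}
pass 3: done
  FIRST[S]={a,b,c}  FIRST[A]={b,c}  FIRST[B]={b}  FIRST[C]={a,c}

Compute FOLLOW by fixpoint:
initialize: $ ∈ FOLLOW(S)
iter 1:
  A→B B: FOLLOW(B) ⊇ FIRST(B) = {b}; new: +{b}
  S→a A: FOLLOW(A) ⊇ FOLLOW(S) ⊇ {$}; new: +{$}
  S→a B: FOLLOW(B) ⊇ FOLLOW(S) ⊇ {$}; new: +{$}
  S→c C: FOLLOW(C) ⊇ FOLLOW(S) ⊇ {$}; new: +{$}
  FOLLOW[S]={$}  FOLLOW[A]={$}  FOLLOW[B]={$,b}  FOLLOW[C]={$}
iter 2: done
  FOLLOW[S]={$}  FOLLOW[A]={$}  FOLLOW[B]={$,b}  FOLLOW[C]={$}

FOLLOW(B) = ["$", "b"]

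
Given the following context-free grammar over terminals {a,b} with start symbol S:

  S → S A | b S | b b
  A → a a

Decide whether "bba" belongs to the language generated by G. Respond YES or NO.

CNF form of G:
  S -> S A | T1 S | T1 T1
  A -> T0 T0
  T0 -> a
  T1 -> b

Fill CYK table bottom-up:
  cell(0,0) b: {T1}  orig:{}
  cell(1,1) b: {T1}  orig:{}
  cell(2,2) a: {T0}  orig:{}
  cell(0,1) bb: {S}
  cell(1,2) ba: ∅
  cell(0,2) bba: ∅

S ∉ T[0,2] ⇒ NO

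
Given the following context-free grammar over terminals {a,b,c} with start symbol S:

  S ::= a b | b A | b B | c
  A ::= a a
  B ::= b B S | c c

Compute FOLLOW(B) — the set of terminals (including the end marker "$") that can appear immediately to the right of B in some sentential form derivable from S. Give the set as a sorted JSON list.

FIRST sets, iterate to fixpoint:
iter 1:
  A via A→a a: +{a}
  B via B→b B S: +{b}
  B via B→c c: +{c}
  S via S→a b: +{a}
  S via S→b A: +{b}
  S via S→c: +{c}
  S: {a,b,c}  A: {a}  B: {b,c}
iter 2: done
  S: {a,b,c}  A: {a}  B: {b,c}

FOLLOW sets:
initialize: $ ∈ FOLLOW(S)
round 1:
  B→b B S: FOLLOW(B) ⊇ FIRST(S) = {a,b,c}; new: +{a,b,c}
  B→b B S: FOLLOW(S) ⊇ FOLLOW(B) ⊇ {a,b,c}; new: +{a,b,c}
  S→b A: FOLLOW(A) ⊇ FOLLOW(S) ⊇ {$,a,b,c}; new: +{$,a,b,c}
  S→b B: FOLLOW(B) ⊇ FOLLOW(S) ⊇ {$,a,b,c}; new: +{$}
  FOLLOW(S)={$,a,b,c}  FOLLOW(A)={$,a,b,c}  FOLLOW(B)={$,a,b,c}
round 2: done
  FOLLOW(S)={$,a,b,c}  FOLLOW(A)={$,a,b,c}  FOLLOW(B)={$,a,b,c}

FOLLOW(B) = ["$", "a", "b", "c"]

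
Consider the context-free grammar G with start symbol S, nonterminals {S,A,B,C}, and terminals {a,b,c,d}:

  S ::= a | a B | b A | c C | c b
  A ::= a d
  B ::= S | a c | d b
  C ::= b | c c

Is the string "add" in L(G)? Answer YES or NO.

Convert to CNF:
  S -> T0 B | T2 C | T2 T3 | T3 A | a
  A -> T0 T1
  B -> T0 B | T0 T2 | T1 T3 | T2 C | T2 T3 | T3 A | a
  C -> T2 T2 | b
  T0 -> a
  T1 -> d
  T2 -> c
  T3 -> b

CYK fill:
  [0..0]={B,S,T0}  "a"  orig:{B,S}
  [1..1]={T1}  "d"  orig:{}
  [2..2]={T1}  "d"  orig:{}
  [0..1]={A}  "ad"
  [1..2]=∅  "dd"
  [0..2]=∅  "add"

S ∉ T[0,2] ⇒ NO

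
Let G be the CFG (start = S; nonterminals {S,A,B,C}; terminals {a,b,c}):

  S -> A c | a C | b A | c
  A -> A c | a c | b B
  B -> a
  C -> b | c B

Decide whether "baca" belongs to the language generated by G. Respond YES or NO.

CNF form of G:
  S -> A T0 | T1 C | T2 A | c
  A -> A T0 | T1 T0 | T2 B
  B -> a
  C -> T0 B | b
  T0 -> c
  T1 -> a
  T2 -> b

CYK fill:
  cell(0,0) b: {C,T2}  orig:{C}
  cell(1,1) a: {B,T1}  orig:{B}
  cell(2,2) c: {S,T0}  orig:{S}
  cell(3,3) a: {B,T1}  orig:{B}
  cell(0,1) ba: {A}
  cell(1,2) ac: {A}
  cell(2,3) ca: {C}
  cell(0,2) bac: {A,S}
  cell(1,3) aca: {S}
  cell(0,3) baca: ∅

S ∉ T[0,3] ⇒ NO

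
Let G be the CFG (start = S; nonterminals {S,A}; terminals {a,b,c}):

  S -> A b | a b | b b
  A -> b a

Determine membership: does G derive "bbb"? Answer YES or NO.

Convert to CNF:
  S -> A T0 | T0 T0 | T1 T0
  A -> T0 T1
  T0 -> b
  T1 -> a

CYK fill:
  T[0,0] 'b' = {T0}  orig:{}
  T[1,1] 'b' = {T0}  orig:{}
  T[2,2] 'b' = {T0}  orig:{}
  T[0,1] 'bb' = {S}
  T[1,2] 'bb' = {S}
  T[0,2] 'bbb' = ∅

S ∉ T[0,2] ⇒ NO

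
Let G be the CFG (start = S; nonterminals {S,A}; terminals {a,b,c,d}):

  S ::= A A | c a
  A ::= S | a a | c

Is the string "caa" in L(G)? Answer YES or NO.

Convert to CNF:
  S -> A A | T1 T0
  A -> A A | T0 T0 | T1 T0 | c
  T0 -> a
  T1 -> c

CYK fill:
  [0..0]={A,T1}  "c"  orig:{A}
  [1..1]={T0}  "a"  orig:{}
  [2..2]={T0}  "a"  orig:{}
  [0..1]={A,S}  "ca"
  [1..2]={A}  "aa"
  [0..2]={A,S}  "caa"

S ∈ T[0,2] ⇒ YES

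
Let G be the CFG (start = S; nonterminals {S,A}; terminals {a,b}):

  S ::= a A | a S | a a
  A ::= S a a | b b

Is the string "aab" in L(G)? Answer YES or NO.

Convert to CNF:
  S -> T0 A | T0 S | T0 T0
  A -> S X2 | T1 T1
  T0 -> a
  T1 -> b
  X2 -> T0 T0

CYK table (by increasing span):
  [0..0]={T0}  "a"  orig:{}
  [1..1]={T0}  "a"  orig:{}
  [2..2]={T1}  "b"  orig:{}
  [0..1]={S,X2}  "aa"  orig:{S}
  [1..2]=∅  "ab"
  [0..2]=∅  "aab"

S ∉ T[0,2] ⇒ NO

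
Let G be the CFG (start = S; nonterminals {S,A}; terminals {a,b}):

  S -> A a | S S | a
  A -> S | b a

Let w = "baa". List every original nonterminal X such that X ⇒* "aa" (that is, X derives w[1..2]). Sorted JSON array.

CNF form of G:
  S -> A T0 | S S | a
  A -> A T0 | S S | T1 T0 | a
  T0 -> a
  T1 -> b

Fill CYK table bottom-up, restricted to cells inside w[1..2]:
  T[1,1] 'a' = {A,S,T0}  orig:{A,S}
  T[2,2] 'a' = {A,S,T0}  orig:{A,S}
  T[1,2] 'aa' = {A,S}

Original NTs in T[1,2] deriving "aa": ["A", "S"]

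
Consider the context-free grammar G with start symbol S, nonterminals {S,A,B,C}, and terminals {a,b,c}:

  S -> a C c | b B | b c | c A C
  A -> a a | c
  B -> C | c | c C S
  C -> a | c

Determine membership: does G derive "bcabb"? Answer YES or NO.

Convert to CNF:
  S -> T0 X4 | T1 X5 | T2 B | T2 T1
  A -> T0 T0 | c
  B -> T1 X3 | a | c
  C -> a | c
  T0 -> a
  T1 -> c
  T2 -> b
  X3 -> C S
  X4 -> C T1
  X5 -> A C

CYK fill:
  T[0,0] 'b' = {T2}  orig:{}
  T[1,1] 'c' = {A,B,C,T1}  orig:{A,B,C}
  T[2,2] 'a' = {B,C,T0}  orig:{B,C}
  T[3,3] 'b' = {T2}  orig:{}
  T[4,4] 'b' = {T2}  orig:{}
  T[0,1] 'bc' = {S}
  T[1,2] 'ca' = {X5}  orig:{}
  T[2,3] 'ab' = ∅
  T[3,4] 'bb' = ∅
  T[0,2] 'bca' = ∅
  T[1,3] 'cab' = ∅
  T[2,4] 'abb' = ∅
  T[0,3] 'bcab' = ∅
  T[1,4] 'cabb' = ∅
  T[0,4] 'bcabb' = ∅

S ∉ T[0,4] ⇒ NO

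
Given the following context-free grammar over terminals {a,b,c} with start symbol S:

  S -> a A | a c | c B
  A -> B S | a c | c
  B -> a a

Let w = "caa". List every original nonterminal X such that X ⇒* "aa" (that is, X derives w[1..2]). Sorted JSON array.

CNF form of G:
  S -> T0 A | T0 T1 | T1 B
  A -> B S | T0 T1 | c
  B -> T0 T0
  T0 -> a
  T1 -> c

Fill CYK table bottom-up — only the sub-triangle for w[1..2]:
  T[1,1] 'a' = {T0}  orig:{}
  T[2,2] 'a' = {T0}  orig:{}
  T[1,2] 'aa' = {B}

Original NTs in T[1,2] deriving "aa": ["B"]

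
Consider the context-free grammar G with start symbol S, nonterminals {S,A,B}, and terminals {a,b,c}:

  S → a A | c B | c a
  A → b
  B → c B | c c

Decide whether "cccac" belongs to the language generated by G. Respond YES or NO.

Convert to CNF:
  S -> T0 B | T0 T1 | T1 A
  A -> b
  B -> T0 B | T0 T0
  T0 -> c
  T1 -> a

Fill CYK table bottom-up:
  T[0,0] 'c' = {T0}  orig:{}
  T[1,1] 'c' = {T0}  orig:{}
  T[2,2] 'c' = {T0}  orig:{}
  T[3,3] 'a' = {T1}  orig:{}
  T[4,4] 'c' = {T0}  orig:{}
  T[0,1] 'cc' = {B}
  T[1,2] 'cc' = {B}
  T[2,3] 'ca' = {S}
  T[3,4] 'ac' = ∅
  T[0,2] 'ccc' = {B,S}
  T[1,3] 'cca' = ∅
  T[2,4] 'cac' = ∅
  T[0,3] 'ccca' = ∅
  T[1,4] 'ccac' = ∅
  T[0,4] 'cccac' = ∅

S ∉ T[0,4] ⇒ NO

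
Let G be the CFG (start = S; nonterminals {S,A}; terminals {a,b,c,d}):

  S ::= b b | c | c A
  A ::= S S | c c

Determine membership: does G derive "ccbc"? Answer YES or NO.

Convert to CNF:
  S -> T0 A | T1 T1 | c
  A -> S S | T0 T0
  T0 -> c
  T1 -> b

Fill CYK table bottom-up:
  cell(0,0) c: {S,T0}  orig:{S}
  cell(1,1) c: {S,T0}  orig:{S}
  cell(2,2) b: {T1}  orig:{}
  cell(3,3) c: {S,T0}  orig:{S}
  cell(0,1) cc: {A}
  cell(1,2) cb: ∅
  cell(2,3) bc: ∅
  cell(0,2) ccb: ∅
  cell(1,3) cbc: ∅
  cell(0,3) ccbc: ∅

S ∉ T[0,3] ⇒ NO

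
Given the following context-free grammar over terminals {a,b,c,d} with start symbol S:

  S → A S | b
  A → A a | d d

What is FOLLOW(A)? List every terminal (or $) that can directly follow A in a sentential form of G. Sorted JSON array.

FIRST sets, iterate to fixpoint:
iter 1:
  A via A→d d: +{d}
  S via S→A S: +{d}
  S via S→b: +{b}
  S: {b,d}  A: {d}
iter 2: (stable)
  S: {b,d}  A: {d}

FOLLOW sets:
seed FOLLOW(S) with $
[1]
  A→A a: FOLLOW(A) ⊇ FIRST(a) = {a}; new: +{a}
  S→A S: FOLLOW(A) ⊇ FIRST(S) = {b,d}; new: +{b,d}
  S: {$}  A: {a,b,d}
[2] (stable)
  S: {$}  A: {a,b,d}

FOLLOW(A) = ["a", "b", "d"]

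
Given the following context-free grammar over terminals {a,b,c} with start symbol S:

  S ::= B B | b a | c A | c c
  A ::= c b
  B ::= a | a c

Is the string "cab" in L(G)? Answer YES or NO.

Convert to CNF:
  S -> B B | T0 A | T0 T0 | T1 T2
  A -> T0 T1
  B -> T2 T0 | a
  T0 -> c
  T1 -> b
  T2 -> a

Fill CYK table bottom-up:
  cell(0,0) c: {T0}  orig:{}
  cell(1,1) a: {B,T2}  orig:{B}
  cell(2,2) b: {T1}  orig:{}
  cell(0,1) ca: ∅
  cell(1,2) ab: ∅
  cell(0,2) cab: ∅

S ∉ T[0,2] ⇒ NO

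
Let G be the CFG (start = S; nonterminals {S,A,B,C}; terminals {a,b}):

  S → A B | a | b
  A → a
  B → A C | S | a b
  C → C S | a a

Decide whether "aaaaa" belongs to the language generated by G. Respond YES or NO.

CNF form of G:
  S -> A B | a | b
  A -> a
  B -> A B | A C | T0 T1 | a | b
  C -> C S | T0 T0
  T0 -> a
  T1 -> b

Fill CYK table bottom-up:
  [0..0]={A,B,S,T0}  "a"  orig:{A,B,S}
  [1..1]={A,B,S,T0}  "a"  orig:{A,B,S}
  [2..2]={A,B,S,T0}  "a"  orig:{A,B,S}
  [3..3]={A,B,S,T0}  "a"  orig:{A,B,S}
  [4..4]={A,B,S,T0}  "a"  orig:{A,B,S}
  [0..1]={B,C,S}  "aa"
  [1..2]={B,C,S}  "aa"
  [2..3]={B,C,S}  "aa"
  [3..4]={B,C,S}  "aa"
  [0..2]={B,C,S}  "aaa"
  [1..3]={B,C,S}  "aaa"
  [2..4]={B,C,S}  "aaa"
  [0..3]={B,C,S}  "aaaa"
  [1..4]={B,C,S}  "aaaa"
  [0..4]={B,C,S}  "aaaaa"

S ∈ T[0,4] ⇒ YES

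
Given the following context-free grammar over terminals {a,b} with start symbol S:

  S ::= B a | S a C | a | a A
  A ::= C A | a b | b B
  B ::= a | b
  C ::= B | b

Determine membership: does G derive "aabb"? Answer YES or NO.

CNF form of G:
  S -> B T0 | S X2 | T0 A | a
  A -> C A | T0 T1 | T1 B
  B -> a | b
  C -> a | b
  T0 -> a
  T1 -> b
  X2 -> T0 C

CYK table (by increasing span):
  [0..0]={B,C,S,T0}  "a"  orig:{B,C,S}
  [1..1]={B,C,S,T0}  "a"  orig:{B,C,S}
  [2..2]={B,C,T1}  "b"  orig:{B,C}
  [3..3]={B,C,T1}  "b"  orig:{B,C}
  [0..1]={S,X2}  "aa"  orig:{S}
  [1..2]={A,X2}  "ab"  orig:{A}
  [2..3]={A}  "bb"
  [0..2]={A,S}  "aab"
  [1..3]={A,S}  "abb"
  [0..3]={A,S}  "aabb"

S ∈ T[0,3] ⇒ YES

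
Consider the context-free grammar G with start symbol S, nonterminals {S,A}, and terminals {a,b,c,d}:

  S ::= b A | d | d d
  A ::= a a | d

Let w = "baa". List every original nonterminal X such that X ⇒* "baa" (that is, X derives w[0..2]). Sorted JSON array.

CNF form of G:
  S -> T1 A | T2 T2 | d
  A -> T0 T0 | d
  T0 -> a
  T1 -> b
  T2 -> d

CYK table (by increasing span) — only the sub-triangle for w[0..2]:
  T[0,0] 'b' = {T1}  orig:{}
  T[1,1] 'a' = {T0}  orig:{}
  T[2,2] 'a' = {T0}  orig:{}
  T[0,1] 'ba' = ∅
  T[1,2] 'aa' = {A}
  T[0,2] 'baa' = {S}

Original NTs in T[0,2] deriving "baa": ["S"]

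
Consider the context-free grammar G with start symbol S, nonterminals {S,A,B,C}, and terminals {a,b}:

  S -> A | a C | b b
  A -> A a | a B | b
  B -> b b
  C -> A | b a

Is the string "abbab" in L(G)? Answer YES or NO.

Convert to CNF:
  S -> A T0 | T0 B | T0 C | T1 T1 | b
  A -> A T0 | T0 B | b
  B -> T1 T1
  C -> A T0 | T0 B | T1 T0 | b
  T0 -> a
  T1 -> b

Fill CYK table bottom-up:
  [0..0]={T0}  "a"  orig:{}
  [1..1]={A,C,S,T1}  "b"  orig:{A,C,S}
  [2..2]={A,C,S,T1}  "b"  orig:{A,C,S}
  [3..3]={T0}  "a"  orig:{}
  [4..4]={A,C,S,T1}  "b"  orig:{A,C,S}
  [0..1]={S}  "ab"
  [1..2]={B,S}  "bb"
  [2..3]={A,C,S}  "ba"
  [3..4]={S}  "ab"
  [0..2]={A,C,S}  "abb"
  [1..3]=∅  "bba"
  [2..4]=∅  "bab"
  [0..3]={A,C,S}  "abba"
  [1..4]=∅  "bbab"
  [0..4]=∅  "abbab"

S ∉ T[0,4] ⇒ NO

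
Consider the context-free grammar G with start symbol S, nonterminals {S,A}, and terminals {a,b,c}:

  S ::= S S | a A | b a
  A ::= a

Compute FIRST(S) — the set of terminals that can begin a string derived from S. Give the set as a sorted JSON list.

FIRST sets, iterate to fixpoint:
iter 1:
  A via A→a: +{a}
  S via S→a A: +{a}
  S via S→b a: +{b}
  FIRST(S)={a,b}  FIRST(A)={a}
iter 2: (stable)
  FIRST(S)={a,b}  FIRST(A)={a}

FIRST(S) = ["a", "b"]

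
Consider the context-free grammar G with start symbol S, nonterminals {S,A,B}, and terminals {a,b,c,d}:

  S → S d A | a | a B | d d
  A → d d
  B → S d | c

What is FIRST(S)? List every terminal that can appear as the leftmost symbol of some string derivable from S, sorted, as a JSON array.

Compute FIRST by fixpoint:
iter 1:
  A via A→d d: +{d}
  B via B→c: +{c}
  S via S→a: +{a}
  S via S→d d: +{d}
  FIRST(S)={a,d}  FIRST(A)={d}  FIRST(B)={c}
iter 2:
  B via B→S d: +{a,d}
  FIRST(S)={a,d}  FIRST(A)={d}  FIRST(B)={a,c,d}
iter 3: done
  FIRST(S)={a,d}  FIRST(A)={d}  FIRST(B)={a,c,d}

FIRST(S) = ["a", "d"]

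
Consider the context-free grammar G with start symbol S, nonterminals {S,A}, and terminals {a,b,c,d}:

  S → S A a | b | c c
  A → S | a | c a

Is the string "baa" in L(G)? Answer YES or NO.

Convert to CNF:
  S -> S X3 | T1 T1 | b
  A -> S X2 | T1 T0 | T1 T1 | a | b
  T0 -> a
  T1 -> c
  X2 -> A T0
  X3 -> A T0

CYK table (by increasing span):
  cell(0,0) b: {A,S}
  cell(1,1) a: {A,T0}  orig:{A}
  cell(2,2) a: {A,T0}  orig:{A}
  cell(0,1) ba: {X2,X3}  orig:{}
  cell(1,2) aa: {X2,X3}  orig:{}
  cell(0,2) baa: {A,S}

S ∈ T[0,2] ⇒ YES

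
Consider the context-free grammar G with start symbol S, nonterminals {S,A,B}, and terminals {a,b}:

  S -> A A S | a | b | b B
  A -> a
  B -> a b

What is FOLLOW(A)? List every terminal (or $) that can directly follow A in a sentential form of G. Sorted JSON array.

Compute FIRST by fixpoint:
pass 1:
  A via A→a: +{a}
  B via B→a b: +{a}
  S via S→A A S: +{a}
  S via S→b: +{b}
  S: {a,b}  A: {a}  B: {a}
pass 2: — fixpoint
  S: {a,b}  A: {a}  B: {a}

FOLLOW iteration:
initialize: $ ∈ FOLLOW(S)
pass 1:
  S→A A S: FOLLOW(A) ⊇ FIRST(A) = {a}; new: +{a}
  S→A A S: FOLLOW(A) ⊇ FIRST(S) = {a,b}; new: +{b}
  S→b B: FOLLOW(B) ⊇ FOLLOW(S) ⊇ {$}; new: +{$}
  FOLLOW(S)={$}  FOLLOW(A)={a,b}  FOLLOW(B)={$}
pass 2: — fixpoint
  FOLLOW(S)={$}  FOLLOW(A)={a,b}  FOLLOW(B)={$}

FOLLOW(A) = ["a", "b"]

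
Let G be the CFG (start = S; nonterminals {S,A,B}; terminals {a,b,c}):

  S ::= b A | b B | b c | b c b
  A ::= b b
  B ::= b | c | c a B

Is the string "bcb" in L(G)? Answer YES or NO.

Convert to CNF:
  S -> T0 A | T0 B | T0 T1 | T0 X4
  A -> T0 T0
  B -> T1 X3 | b | c
  T0 -> b
  T1 -> c
  T2 -> a
  X3 -> T2 B
  X4 -> T1 T0

CYK fill:
  [0..0]={B,T0}  "b"  orig:{B}
  [1..1]={B,T1}  "c"  orig:{B}
  [2..2]={B,T0}  "b"  orig:{B}
  [0..1]={S}  "bc"
  [1..2]={X4}  "cb"  orig:{}
  [0..2]={S}  "bcb"

S ∈ T[0,2] ⇒ YES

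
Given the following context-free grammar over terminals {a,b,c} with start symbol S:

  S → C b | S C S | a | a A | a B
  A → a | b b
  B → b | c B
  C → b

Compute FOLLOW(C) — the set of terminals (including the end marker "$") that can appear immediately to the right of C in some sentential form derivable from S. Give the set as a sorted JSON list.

FIRST iteration:
pass 1:
  A via A→a: +{a}
  A via A→b b: +{b}
  B via B→b: +{b}
  B via B→c B: +{c}
  C via C→b: +{b}
  S via S→C b: +{b}
  S via S→a: +{a}
  FIRST(S)={a,b}  FIRST(A)={a,b}  FIRST(B)={b,c}  FIRST(C)={b}
pass 2: — fixpoint
  FIRST(S)={a,b}  FIRST(A)={a,b}  FIRST(B)={b,c}  FIRST(C)={b}

Compute FOLLOW by fixpoint:
FOLLOW(S) := {$}
iter 1:
  S→C b: FOLLOW(C) ⊇ FIRST(b) = {b}; new: +{b}
  S→S C S: FOLLOW(S) ⊇ FIRST(C) = {b}; new: +{b}
  S→S C S: FOLLOW(C) ⊇ FIRST(S) = {a,b}; new: +{a}
  S→a A: FOLLOW(A) ⊇ FOLLOW(S) ⊇ {$,b}; new: +{$,b}
  S→a B: FOLLOW(B) ⊇ FOLLOW(S) ⊇ {$,b}; new: +{$,b}
  FOLLOW(S)={$,b}  FOLLOW(A)={$,b}  FOLLOW(B)={$,b}  FOLLOW(C)={a,b}
iter 2: (no change)
  FOLLOW(S)={$,b}  FOLLOW(A)={$,b}  FOLLOW(B)={$,b}  FOLLOW(C)={a,b}

FOLLOW(C) = ["a", "b"]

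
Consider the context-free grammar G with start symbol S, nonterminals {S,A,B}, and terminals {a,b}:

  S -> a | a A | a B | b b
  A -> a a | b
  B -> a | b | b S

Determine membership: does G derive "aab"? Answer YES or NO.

Convert to CNF:
  S -> T0 A | T0 B | T1 T1 | a
  A -> T0 T0 | b
  B -> T1 S | a | b
  T0 -> a
  T1 -> b

CYK fill:
  [0..0]={B,S,T0}  "a"  orig:{B,S}
  [1..1]={B,S,T0}  "a"  orig:{B,S}
  [2..2]={A,B,T1}  "b"  orig:{A,B}
  [0..1]={A,S}  "aa"
  [1..2]={S}  "ab"
  [0..2]=∅  "aab"

S ∉ T[0,2] ⇒ NO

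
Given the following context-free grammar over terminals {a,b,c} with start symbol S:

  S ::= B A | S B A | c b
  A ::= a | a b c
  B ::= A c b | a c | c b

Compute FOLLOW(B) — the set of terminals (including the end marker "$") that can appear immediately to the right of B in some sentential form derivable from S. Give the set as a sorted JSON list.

FIRST iteration:
pass 1:
  A via A→a: +{a}
  B via B→A c b: +{a}
  B via B→c b: +{c}
  S via S→B A: +{a,c}
  FIRST[S]={a,c}  FIRST[A]={a}  FIRST[B]={a,c}
pass 2: (stable)
  FIRST[S]={a,c}  FIRST[A]={a}  FIRST[B]={a,c}

Compute FOLLOW by fixpoint:
FOLLOW(S) := {$}
iter 1:
  B→A c b: FOLLOW(A) ⊇ FIRST(c) = {c}; new: +{c}
  S→B A: FOLLOW(B) ⊇ FIRST(A) = {a}; new: +{a}
  S→B A: FOLLOW(A) ⊇ FOLLOW(S) ⊇ {$}; new: +{$}
  S→S B A: FOLLOW(S) ⊇ FIRST(B) = {a,c}; new: +{a,c}
  S→S B A: FOLLOW(A) ⊇ FOLLOW(S) ⊇ {$,a,c}; new: +{a}
  S: {$,a,c}  A: {$,a,c}  B: {a}
iter 2: (stable)
  S: {$,a,c}  A: {$,a,c}  B: {a}

FOLLOW(B) = ["a"]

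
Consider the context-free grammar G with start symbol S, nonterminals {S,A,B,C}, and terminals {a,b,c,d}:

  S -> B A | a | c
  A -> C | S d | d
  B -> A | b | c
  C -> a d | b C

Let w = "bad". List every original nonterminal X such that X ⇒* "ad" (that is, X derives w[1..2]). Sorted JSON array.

CNF form of G:
  S -> B A | a | c
  A -> S T0 | T1 T0 | T2 C | d
  B -> S T0 | T1 T0 | T2 C | b | c | d
  C -> T1 T0 | T2 C
  T0 -> d
  T1 -> a
  T2 -> b

CYK table (by increasing span) (cells [i..j] with 1 ≤ i ≤ j ≤ 2 only):
  cell(1,1) a: {S,T1}  orig:{S}
  cell(2,2) d: {A,B,T0}  orig:{A,B}
  cell(1,2) ad: {A,B,C}

Original NTs in T[1,2] deriving "ad": ["A", "B", "C"]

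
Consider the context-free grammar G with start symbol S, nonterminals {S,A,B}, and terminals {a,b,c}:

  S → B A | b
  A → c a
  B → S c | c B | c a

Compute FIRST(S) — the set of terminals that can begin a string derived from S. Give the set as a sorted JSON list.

FIRST sets, iterate to fixpoint:
round 1:
  A via A→c a: +{c}
  B via B→c B: +{c}
  S via S→B A: +{c}
  S via S→b: +{b}
  FIRST[S]={b,c}  FIRST[A]={c}  FIRST[B]={c}
round 2:
  B via B→S c: +{b}
  FIRST[S]={b,c}  FIRST[A]={c}  FIRST[B]={b,c}
round 3: (stable)
  FIRST[S]={b,c}  FIRST[A]={c}  FIRST[B]={b,c}

FIRST(S) = ["b", "c"]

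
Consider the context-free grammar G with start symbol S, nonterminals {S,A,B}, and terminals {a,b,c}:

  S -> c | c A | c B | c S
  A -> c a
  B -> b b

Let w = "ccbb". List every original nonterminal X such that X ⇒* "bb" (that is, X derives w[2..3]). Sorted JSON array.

Convert to CNF:
  S -> T0 A | T0 B | T0 S | c
  A -> T0 T1
  B -> T2 T2
  T0 -> c
  T1 -> a
  T2 -> b

Fill CYK table bottom-up, restricted to cells inside w[2..3]:
  cell(2,2) b: {T2}  orig:{}
  cell(3,3) b: {T2}  orig:{}
  cell(2,3) bb: {B}

Original NTs in T[2,3] deriving "bb": ["B"]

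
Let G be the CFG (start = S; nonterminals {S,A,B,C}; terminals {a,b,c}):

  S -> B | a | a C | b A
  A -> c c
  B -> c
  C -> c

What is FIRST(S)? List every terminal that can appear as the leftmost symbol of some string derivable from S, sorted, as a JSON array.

FIRST sets, iterate to fixpoint:
pass 1:
  A via A→c c: +{c}
  B via B→c: +{c}
  C via C→c: +{c}
  S via S→B: +{c}
  S via S→a: +{a}
  S via S→b A: +{b}
  S: {a,b,c}  A: {c}  B: {c}  C: {c}
pass 2: (stable)
  S: {a,b,c}  A: {c}  B: {c}  C: {c}

FIRST(S) = ["a", "b", "c"]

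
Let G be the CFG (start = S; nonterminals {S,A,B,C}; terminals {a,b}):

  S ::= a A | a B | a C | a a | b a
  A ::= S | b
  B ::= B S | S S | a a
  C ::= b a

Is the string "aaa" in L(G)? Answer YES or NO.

Convert to CNF:
  S -> T0 A | T0 B | T0 C | T0 T0 | T1 T0
  A -> T0 A | T0 B | T0 C | T0 T0 | T1 T0 | b
  B -> B S | S S | T0 T0
  C -> T1 T0
  T0 -> a
  T1 -> b

Fill CYK table bottom-up:
  [0..0]={T0}  "a"  orig:{}
  [1..1]={T0}  "a"  orig:{}
  [2..2]={T0}  "a"  orig:{}
  [0..1]={A,B,S}  "aa"
  [1..2]={A,B,S}  "aa"
  [0..2]={A,S}  "aaa"

S ∈ T[0,2] ⇒ YES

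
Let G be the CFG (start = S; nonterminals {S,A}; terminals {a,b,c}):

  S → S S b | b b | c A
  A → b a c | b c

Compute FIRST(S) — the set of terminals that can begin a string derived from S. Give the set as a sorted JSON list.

FIRST iteration:
[1]
  A via A→b a c: +{b}
  S via S→b b: +{b}
  S via S→c A: +{c}
  S: {b,c}  A: {b}
[2] (stable)
  S: {b,c}  A: {b}

FIRST(S) = ["b", "c"]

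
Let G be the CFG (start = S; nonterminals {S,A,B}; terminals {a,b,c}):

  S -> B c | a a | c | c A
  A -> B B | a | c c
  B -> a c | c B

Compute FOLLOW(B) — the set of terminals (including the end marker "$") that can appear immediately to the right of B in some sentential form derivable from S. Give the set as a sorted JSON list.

FIRST iteration:
round 1:
  A via A→a: +{a}
  A via A→c c: +{c}
  B via B→a c: +{a}
  B via B→c B: +{c}
  S via S→B c: +{a,c}
  S: {a,c}  A: {a,c}  B: {a,c}
round 2: (stable)
  S: {a,c}  A: {a,c}  B: {a,c}

FOLLOW iteration:
initialize: $ ∈ FOLLOW(S)
iter 1:
  A→B B: FOLLOW(B) ⊇ FIRST(B) = {a,c}; new: +{a,c}
  S→c A: FOLLOW(A) ⊇ FOLLOW(S) ⊇ {$}; new: +{$}
  FOLLOW(S)={$}  FOLLOW(A)={$}  FOLLOW(B)={a,c}
iter 2:
  A→B B: FOLLOW(B) ⊇ FOLLOW(A) ⊇ {$}; new: +{$}
  FOLLOW(S)={$}  FOLLOW(A)={$}  FOLLOW(B)={$,a,c}
iter 3: done
  FOLLOW(S)={$}  FOLLOW(A)={$}  FOLLOW(B)={$,a,c}

FOLLOW(B) = ["$", "a", "c"]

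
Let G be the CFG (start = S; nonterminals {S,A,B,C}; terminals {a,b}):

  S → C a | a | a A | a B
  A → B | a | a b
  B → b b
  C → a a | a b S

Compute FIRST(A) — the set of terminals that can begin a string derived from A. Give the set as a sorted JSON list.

FIRST iteration:
pass 1:
  A via A→a: +{a}
  B via B→b b: +{b}
  C via C→a a: +{a}
  S via S→C a: +{a}
  FIRST(S)={a}  FIRST(A)={a}  FIRST(B)={b}  FIRST(C)={a}
pass 2:
  A via A→B: +{b}
  FIRST(S)={a}  FIRST(A)={a,b}  FIRST(B)={b}  FIRST(C)={a}
pass 3: — fixpoint
  FIRST(S)={a}  FIRST(A)={a,b}  FIRST(B)={b}  FIRST(C)={a}

FIRST(A) = ["a", "b"]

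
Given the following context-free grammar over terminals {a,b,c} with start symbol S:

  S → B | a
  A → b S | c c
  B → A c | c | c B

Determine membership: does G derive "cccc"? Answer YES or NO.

Convert to CNF:
  S -> A T1 | T1 B | a | c
  A -> T0 S | T1 T1
  B -> A T1 | T1 B | c
  T0 -> b
  T1 -> c

CYK fill:
  cell(0,0) c: {B,S,T1}  orig:{B,S}
  cell(1,1) c: {B,S,T1}  orig:{B,S}
  cell(2,2) c: {B,S,T1}  orig:{B,S}
  cell(3,3) c: {B,S,T1}  orig:{B,S}
  cell(0,1) cc: {A,B,S}
  cell(1,2) cc: {A,B,S}
  cell(2,3) cc: {A,B,S}
  cell(0,2) ccc: {B,S}
  cell(1,3) ccc: {B,S}
  cell(0,3) cccc: {B,S}

S ∈ T[0,3] ⇒ YES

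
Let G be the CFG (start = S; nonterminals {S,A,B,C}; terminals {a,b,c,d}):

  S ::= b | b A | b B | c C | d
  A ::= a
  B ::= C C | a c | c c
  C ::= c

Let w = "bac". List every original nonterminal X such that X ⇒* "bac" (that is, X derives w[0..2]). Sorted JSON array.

CNF form of G:
  S -> T1 C | T2 A | T2 B | b | d
  A -> a
  B -> C C | T0 T1 | T1 T1
  C -> c
  T0 -> a
  T1 -> c
  T2 -> b

CYK table (by increasing span), restricted to cells inside w[0..2]:
  T[0,0] 'b' = {S,T2}  orig:{S}
  T[1,1] 'a' = {A,T0}  orig:{A}
  T[2,2] 'c' = {C,T1}  orig:{C}
  T[0,1] 'ba' = {S}
  T[1,2] 'ac' = {B}
  T[0,2] 'bac' = {S}

Original NTs in T[0,2] deriving "bac": ["S"]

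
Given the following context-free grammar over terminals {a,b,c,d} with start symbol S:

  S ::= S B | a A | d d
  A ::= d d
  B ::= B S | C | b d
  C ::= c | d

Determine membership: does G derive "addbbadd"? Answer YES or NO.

CNF form of G:
  S -> S B | T0 T0 | T2 A
  A -> T0 T0
  B -> B S | T1 T0 | c | d
  C -> c | d
  T0 -> d
  T1 -> b
  T2 -> a

CYK fill:
  T[0,0] 'a' = {T2}  orig:{}
  T[1,1] 'd' = {B,C,T0}  orig:{B,C}
  T[2,2] 'd' = {B,C,T0}  orig:{B,C}
  T[3,3] 'b' = {T1}  orig:{}
  T[4,4] 'b' = {T1}  orig:{}
  T[5,5] 'a' = {T2}  orig:{}
  T[6,6] 'd' = {B,C,T0}  orig:{B,C}
  T[7,7] 'd' = {B,C,T0}  orig:{B,C}
  T[0,1] 'ad' = ∅
  T[1,2] 'dd' = {A,S}
  T[2,3] 'db' = ∅
  T[3,4] 'bb' = ∅
  T[4,5] 'ba' = ∅
  T[5,6] 'ad' = ∅
  T[6,7] 'dd' = {A,S}
  T[0,2] 'add' = {S}
  T[1,3] 'ddb' = ∅
  T[2,4] 'dbb' = ∅
  T[3,5] 'bba' = ∅
  T[4,6] 'bad' = ∅
  T[5,7] 'add' = {S}
  T[0,3] 'addb' = ∅
  T[1,4] 'ddbb' = ∅
  T[2,5] 'dbba' = ∅
  T[3,6] 'bbad' = ∅
  T[4,7] 'badd' = ∅
  T[0,4] 'addbb' = ∅
  T[1,5] 'ddbba' = ∅
  T[2,6] 'dbbad' = ∅
  T[3,7] 'bbadd' = ∅
  T[0,5] 'addbba' = ∅
  T[1,6] 'ddbbad' = ∅
  T[2,7] 'dbbadd' = ∅
  T[0,6] 'addbbad' = ∅
  T[1,7] 'ddbbadd' = ∅
  T[0,7] 'addbbadd' = ∅

S ∉ T[0,7] ⇒ NO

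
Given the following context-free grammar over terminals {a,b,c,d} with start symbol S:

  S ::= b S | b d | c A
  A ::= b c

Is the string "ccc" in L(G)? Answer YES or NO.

Convert to CNF:
  S -> T0 S | T0 T2 | T1 A
  A -> T0 T1
  T0 -> b
  T1 -> c
  T2 -> d

CYK table (by increasing span):
  [0..0]={T1}  "c"  orig:{}
  [1..1]={T1}  "c"  orig:{}
  [2..2]={T1}  "c"  orig:{}
  [0..1]=∅  "cc"
  [1..2]=∅  "cc"
  [0..2]=∅  "ccc"

S ∉ T[0,2] ⇒ NO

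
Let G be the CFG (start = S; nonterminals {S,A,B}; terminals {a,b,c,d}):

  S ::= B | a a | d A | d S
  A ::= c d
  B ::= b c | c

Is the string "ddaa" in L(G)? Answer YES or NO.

Convert to CNF:
  S -> T1 A | T1 S | T2 T0 | T3 T3 | c
  A -> T0 T1
  B -> T2 T0 | c
  T0 -> c
  T1 -> d
  T2 -> b
  T3 -> a

CYK fill:
  [0..0]={T1}  "d"  orig:{}
  [1..1]={T1}  "d"  orig:{}
  [2..2]={T3}  "a"  orig:{}
  [3..3]={T3}  "a"  orig:{}
  [0..1]=∅  "dd"
  [1..2]=∅  "da"
  [2..3]={S}  "aa"
  [0..2]=∅  "dda"
  [1..3]={S}  "daa"
  [0..3]={S}  "ddaa"

S ∈ T[0,3] ⇒ YES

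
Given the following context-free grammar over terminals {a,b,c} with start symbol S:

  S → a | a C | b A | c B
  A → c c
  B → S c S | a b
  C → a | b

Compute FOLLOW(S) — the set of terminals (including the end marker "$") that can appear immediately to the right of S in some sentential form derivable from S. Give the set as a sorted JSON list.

FIRST iteration:
pass 1:
  A via A→c c: +{c}
  B via B→a b: +{a}
  C via C→a: +{a}
  C via C→b: +{b}
  S via S→a: +{a}
  S via S→b A: +{b}
  S via S→c B: +{c}
  FIRST[S]={a,b,c}  FIRST[A]={c}  FIRST[B]={a}  FIRST[C]={a,b}
pass 2:
  B via B→S c S: +{b,c}
  FIRST[S]={a,b,c}  FIRST[A]={c}  FIRST[B]={a,b,c}  FIRST[C]={a,b}
pass 3: (no change)
  FIRST[S]={a,b,c}  FIRST[A]={c}  FIRST[B]={a,b,c}  FIRST[C]={a,b}

FOLLOW sets:
FOLLOW(S) := {$}
iter 1:
  B→S c S: FOLLOW(S) ⊇ FIRST(c) = {c}; new: +{c}
  S→a C: FOLLOW(C) ⊇ FOLLOW(S) ⊇ {$,c}; new: +{$,c}
  S→b A: FOLLOW(A) ⊇ FOLLOW(S) ⊇ {$,c}; new: +{$,c}
  S→c B: FOLLOW(B) ⊇ FOLLOW(S) ⊇ {$,c}; new: +{$,c}
  FOLLOW(S)={$,c}  FOLLOW(A)={$,c}  FOLLOW(B)={$,c}  FOLLOW(C)={$,c}
iter 2: (no change)
  FOLLOW(S)={$,c}  FOLLOW(A)={$,c}  FOLLOW(B)={$,c}  FOLLOW(C)={$,c}

FOLLOW(S) = ["$", "c"]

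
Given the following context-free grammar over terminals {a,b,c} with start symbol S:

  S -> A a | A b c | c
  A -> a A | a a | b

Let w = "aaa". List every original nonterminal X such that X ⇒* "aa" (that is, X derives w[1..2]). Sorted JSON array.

CNF form of G:
  S -> A T0 | A X3 | c
  A -> T0 A | T0 T0 | b
  T0 -> a
  T1 -> b
  T2 -> c
  X3 -> T1 T2

Fill CYK table bottom-up, restricted to cells inside w[1..2]:
  [1..1]={T0}  "a"  orig:{}
  [2..2]={T0}  "a"  orig:{}
  [1..2]={A}  "aa"

Original NTs in T[1,2] deriving "aa": ["A"]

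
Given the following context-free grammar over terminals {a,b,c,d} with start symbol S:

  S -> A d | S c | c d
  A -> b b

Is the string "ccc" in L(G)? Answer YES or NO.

Convert to CNF:
  S -> A T1 | S T2 | T2 T1
  A -> T0 T0
  T0 -> b
  T1 -> d
  T2 -> c

Fill CYK table bottom-up:
  cell(0,0) c: {T2}  orig:{}
  cell(1,1) c: {T2}  orig:{}
  cell(2,2) c: {T2}  orig:{}
  cell(0,1) cc: ∅
  cell(1,2) cc: ∅
  cell(0,2) ccc: ∅

S ∉ T[0,2] ⇒ NO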